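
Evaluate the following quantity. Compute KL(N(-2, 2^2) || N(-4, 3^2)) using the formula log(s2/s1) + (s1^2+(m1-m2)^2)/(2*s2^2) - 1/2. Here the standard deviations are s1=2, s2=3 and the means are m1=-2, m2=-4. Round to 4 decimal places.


KL divergence between normal distributions:
KL = log(s2/s1) + (s1^2 + (m1-m2)^2)/(2*s2^2) - 1/2.
log(3/2) = 0.405465.
(2^2 + (-2--4)^2)/(2*3^2) = (4 + 4)/18 = 0.444444.
KL = 0.405465 + 0.444444 - 0.5 = 0.3499

0.3499


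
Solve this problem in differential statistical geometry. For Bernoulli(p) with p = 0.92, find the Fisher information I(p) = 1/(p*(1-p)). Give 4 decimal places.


For Bernoulli(p), Fisher information is I(p) = 1/(p*(1-p)).
p = 0.92, 1-p = 0.08.
p*(1-p) = 0.0736.
I(p) = 1/0.0736 = 13.5870

13.5870


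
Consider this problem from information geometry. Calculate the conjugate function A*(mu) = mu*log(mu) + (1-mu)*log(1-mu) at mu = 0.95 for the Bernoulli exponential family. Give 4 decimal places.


Legendre transform for Bernoulli:
A*(mu) = mu*log(mu) + (1-mu)*log(1-mu).
mu = 0.95, 1-mu = 0.05.
mu*log(mu) = 0.95*log(0.95) = -0.048729.
(1-mu)*log(1-mu) = 0.05*log(0.05) = -0.149787.
A* = -0.048729 + -0.149787 = -0.1985

-0.1985


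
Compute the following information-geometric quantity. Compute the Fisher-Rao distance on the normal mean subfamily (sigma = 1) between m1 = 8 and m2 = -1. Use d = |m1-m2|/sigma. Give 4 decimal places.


On the fixed-variance normal subfamily, geodesic distance = |m1-m2|/sigma.
|8 - -1| = 9.
sigma = 1.
d = 9/1 = 9.0000

9.0000


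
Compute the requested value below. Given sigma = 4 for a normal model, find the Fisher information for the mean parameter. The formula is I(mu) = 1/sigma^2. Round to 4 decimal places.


The Fisher information for the mean of a normal distribution is I(mu) = 1/sigma^2.
sigma = 4, so sigma^2 = 16.
I(mu) = 1/16 = 0.0625

0.0625


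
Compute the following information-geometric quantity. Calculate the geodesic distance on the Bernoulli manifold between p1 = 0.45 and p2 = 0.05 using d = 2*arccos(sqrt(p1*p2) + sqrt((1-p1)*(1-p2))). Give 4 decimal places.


Geodesic distance on Bernoulli manifold:
d(p1,p2) = 2*arccos(sqrt(p1*p2) + sqrt((1-p1)*(1-p2))).
sqrt(p1*p2) = sqrt(0.45*0.05) = 0.15.
sqrt((1-p1)*(1-p2)) = sqrt(0.55*0.95) = 0.722842.
arg = 0.15 + 0.722842 = 0.872842.
d = 2*arccos(0.872842) = 1.0196

1.0196


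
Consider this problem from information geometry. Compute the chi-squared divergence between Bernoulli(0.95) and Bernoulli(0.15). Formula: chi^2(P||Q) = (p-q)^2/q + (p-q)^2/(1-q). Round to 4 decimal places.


Chi-squared divergence between Bernoulli distributions:
chi^2 = (p-q)^2/q + (p-q)^2/(1-q).
p = 0.95, q = 0.15, p-q = 0.8.
(p-q)^2 = 0.64.
term1 = 0.64/0.15 = 4.266667.
term2 = 0.64/0.85 = 0.752941.
chi^2 = 4.266667 + 0.752941 = 5.0196

5.0196


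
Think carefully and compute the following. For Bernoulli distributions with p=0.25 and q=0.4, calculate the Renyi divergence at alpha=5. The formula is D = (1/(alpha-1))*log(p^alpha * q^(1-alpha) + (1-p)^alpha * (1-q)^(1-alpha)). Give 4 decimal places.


Renyi divergence of order alpha between Bernoulli distributions:
D = (1/(alpha-1))*log(p^alpha * q^(1-alpha) + (1-p)^alpha * (1-q)^(1-alpha)).
alpha = 5, p = 0.25, q = 0.4.
p^alpha * q^(1-alpha) = 0.25^5 * 0.4^-4 = 0.038147.
(1-p)^alpha * (1-q)^(1-alpha) = 0.75^5 * 0.6^-4 = 1.831055.
sum = 0.038147 + 1.831055 = 1.869202.
D = (1/4)*log(1.869202) = 0.1564

0.1564


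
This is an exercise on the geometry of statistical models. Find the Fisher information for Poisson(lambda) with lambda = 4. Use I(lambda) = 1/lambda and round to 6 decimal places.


Fisher information for Poisson: I(lambda) = 1/lambda.
lambda = 4.
I(lambda) = 1/4 = 0.250000

0.250000


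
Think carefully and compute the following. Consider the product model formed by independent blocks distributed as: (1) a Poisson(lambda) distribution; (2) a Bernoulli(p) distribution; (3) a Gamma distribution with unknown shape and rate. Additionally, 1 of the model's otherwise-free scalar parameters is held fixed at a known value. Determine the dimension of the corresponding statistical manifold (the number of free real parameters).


The dimension of a statistical manifold equals the number of free
(independent) real parameters of the model. For a product of independent
blocks the parameter counts add.
- Poisson (lambda): 1.
- Bernoulli (p): 1.
- Gamma (shape, rate): 2.
Total = 1 + 1 + 2 = 4.
1 parameter(s) fixed at known values: 4 - 1 = 3.
Dimension = 3

3


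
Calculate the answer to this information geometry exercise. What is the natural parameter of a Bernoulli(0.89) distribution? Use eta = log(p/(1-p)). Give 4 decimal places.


Natural parameter for Bernoulli: eta = log(p/(1-p)).
p = 0.89, 1-p = 0.11.
p/(1-p) = 8.090909.
eta = log(8.090909) = 2.0907

2.0907


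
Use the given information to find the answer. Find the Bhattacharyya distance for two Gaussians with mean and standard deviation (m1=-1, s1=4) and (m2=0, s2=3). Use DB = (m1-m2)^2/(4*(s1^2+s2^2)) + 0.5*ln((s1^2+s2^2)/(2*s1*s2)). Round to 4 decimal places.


Bhattacharyya distance between two Gaussians:
DB = (m1-m2)^2/(4*(s1^2+s2^2)) + (1/2)*ln((s1^2+s2^2)/(2*s1*s2)).
(m1-m2)^2 = (-1)^2 = 1.
s1^2+s2^2 = 16 + 9 = 25.
term1 = 1/100 = 0.01.
term2 = 0.5*ln(25/24.0) = 0.020411.
DB = 0.01 + 0.020411 = 0.0304

0.0304


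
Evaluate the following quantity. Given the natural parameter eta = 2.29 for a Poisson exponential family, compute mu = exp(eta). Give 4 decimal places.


Expectation parameter for Poisson exponential family:
mu = exp(eta).
eta = 2.29.
mu = exp(2.29) = 9.8749

9.8749


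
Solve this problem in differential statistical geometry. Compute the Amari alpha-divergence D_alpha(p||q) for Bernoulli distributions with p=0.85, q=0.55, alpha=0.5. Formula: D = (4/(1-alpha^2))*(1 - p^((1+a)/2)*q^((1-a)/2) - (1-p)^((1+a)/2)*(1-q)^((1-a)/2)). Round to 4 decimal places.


Amari alpha-divergence:
D = (4/(1-alpha^2))*(1 - p^((1+a)/2)*q^((1-a)/2) - (1-p)^((1+a)/2)*(1-q)^((1-a)/2)).
alpha = 0.5, p = 0.85, q = 0.55.
e1 = (1+alpha)/2 = 0.75, e2 = (1-alpha)/2 = 0.25.
t1 = p^e1 * q^e2 = 0.85^0.75 * 0.55^0.25 = 0.762351.
t2 = (1-p)^e1 * (1-q)^e2 = 0.15^0.75 * 0.45^0.25 = 0.197411.
4/(1-alpha^2) = 5.333333.
D = 5.333333*(1 - 0.762351 - 0.197411) = 0.2146

0.2146


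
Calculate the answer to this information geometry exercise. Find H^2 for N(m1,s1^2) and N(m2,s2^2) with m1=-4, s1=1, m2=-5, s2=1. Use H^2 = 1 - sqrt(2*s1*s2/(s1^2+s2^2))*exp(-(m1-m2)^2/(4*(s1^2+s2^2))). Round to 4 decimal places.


Squared Hellinger distance for Gaussians:
H^2 = 1 - sqrt(2*s1*s2/(s1^2+s2^2)) * exp(-(m1-m2)^2/(4*(s1^2+s2^2))).
s1^2 = 1, s2^2 = 1, s1^2+s2^2 = 2.
sqrt(2*1*1/(2)) = 1.0.
(m1-m2)^2 = (1)^2 = 1.
exp(-1/(4*2)) = exp(-0.125) = 0.882497.
H^2 = 1 - 1.0*0.882497 = 0.1175

0.1175


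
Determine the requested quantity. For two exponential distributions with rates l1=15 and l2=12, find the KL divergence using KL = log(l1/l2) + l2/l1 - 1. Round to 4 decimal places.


KL divergence for exponential family:
KL = log(l1/l2) + l2/l1 - 1.
log(15/12) = 0.223144.
12/15 = 0.8.
KL = 0.223144 + 0.8 - 1 = 0.0231

0.0231


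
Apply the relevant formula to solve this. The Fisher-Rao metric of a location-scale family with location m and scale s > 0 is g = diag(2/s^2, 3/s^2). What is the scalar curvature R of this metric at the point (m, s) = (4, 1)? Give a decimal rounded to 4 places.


The metric has the form g = (A dm^2 + B ds^2)/s^2 with A = 2, B = 3.
Substitute u = sqrt(A/B)*m: g = B*(du^2 + ds^2)/s^2, i.e. B times the
Poincare upper half-plane metric, which has constant Gaussian curvature -1.
Scaling a 2D metric by a constant c divides the Gaussian curvature by c,
so K = -1/B = -1/(3) = -0.3333 everywhere (the point (m, s) = (4, 1) is irrelevant:
the curvature is constant).
Scalar curvature in dimension 2: R = 2K = -2/(3) = -0.6667.

-0.6667


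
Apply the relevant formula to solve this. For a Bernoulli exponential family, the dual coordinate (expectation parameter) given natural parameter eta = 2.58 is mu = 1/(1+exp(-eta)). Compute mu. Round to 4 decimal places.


Dual coordinate (expectation parameter) for Bernoulli:
mu = 1/(1+exp(-eta)).
eta = 2.58.
exp(-eta) = exp(-2.58) = 0.075774.
mu = 1/(1+0.075774) = 0.9296

0.9296


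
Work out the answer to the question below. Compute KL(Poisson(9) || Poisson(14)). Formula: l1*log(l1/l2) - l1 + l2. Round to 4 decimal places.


KL divergence for Poisson:
KL = l1*log(l1/l2) - l1 + l2.
l1 = 9, l2 = 14.
log(9/14) = -0.441833.
l1*log(l1/l2) = 9 * -0.441833 = -3.976495.
KL = -3.976495 - 9 + 14 = 1.0235

1.0235


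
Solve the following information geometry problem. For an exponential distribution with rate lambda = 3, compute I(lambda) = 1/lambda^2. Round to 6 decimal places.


Fisher information for exponential: I(lambda) = 1/lambda^2.
lambda = 3, lambda^2 = 9.
I = 1/9 = 0.111111

0.111111


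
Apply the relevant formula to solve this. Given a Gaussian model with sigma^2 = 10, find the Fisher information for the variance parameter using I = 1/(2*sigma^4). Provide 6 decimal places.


Fisher information for variance: I(sigma^2) = 1/(2*sigma^4).
sigma^2 = 10, so sigma^4 = 100.
I = 1/(2*100) = 1/200 = 0.005000

0.005000


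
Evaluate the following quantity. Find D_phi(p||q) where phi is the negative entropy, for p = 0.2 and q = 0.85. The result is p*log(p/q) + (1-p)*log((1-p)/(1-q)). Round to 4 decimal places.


Bregman divergence with negative entropy generator:
D = p*log(p/q) + (1-p)*log((1-p)/(1-q)).
p = 0.2, q = 0.85.
p*log(p/q) = 0.2*log(0.2/0.85) = -0.289384.
(1-p)*log((1-p)/(1-q)) = 0.8*log(0.8/0.15) = 1.339181.
D = -0.289384 + 1.339181 = 1.0498

1.0498


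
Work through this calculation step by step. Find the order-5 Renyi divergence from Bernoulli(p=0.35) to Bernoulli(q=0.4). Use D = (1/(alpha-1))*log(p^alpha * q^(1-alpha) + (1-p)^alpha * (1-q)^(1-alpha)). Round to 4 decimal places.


Renyi divergence of order alpha between Bernoulli distributions:
D = (1/(alpha-1))*log(p^alpha * q^(1-alpha) + (1-p)^alpha * (1-q)^(1-alpha)).
alpha = 5, p = 0.35, q = 0.4.
p^alpha * q^(1-alpha) = 0.35^5 * 0.4^-4 = 0.205164.
(1-p)^alpha * (1-q)^(1-alpha) = 0.65^5 * 0.6^-4 = 0.895286.
sum = 0.205164 + 0.895286 = 1.10045.
D = (1/4)*log(1.10045) = 0.0239

0.0239


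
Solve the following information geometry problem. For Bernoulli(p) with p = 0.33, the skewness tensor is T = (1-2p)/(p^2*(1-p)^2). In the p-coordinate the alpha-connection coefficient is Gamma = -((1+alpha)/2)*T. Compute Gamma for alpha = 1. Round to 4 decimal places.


Skewness (Amari-Chentsov) tensor: T = (1-2p)/(p^2*(1-p)^2).
p = 0.33, 1-2p = 0.34, p^2 = 0.1089, (1-p)^2 = 0.4489.
T = 0.34/(0.1089 * 0.4489) = 6.955069.
In the p-coordinate, Gamma^(alpha) = Gamma^(0) - (alpha/2)*T with Gamma^(0) = (1/2)*g'(p) = -T/2,
so Gamma^(alpha) = -((1+alpha)/2)*T.
alpha = 1, -(1+alpha)/2 = -1.0.
Gamma = -1.0 * 6.955069 = -6.9551

-6.9551


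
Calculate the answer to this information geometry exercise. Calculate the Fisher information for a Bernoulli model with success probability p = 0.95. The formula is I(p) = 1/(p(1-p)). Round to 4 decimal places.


For Bernoulli(p), Fisher information is I(p) = 1/(p*(1-p)).
p = 0.95, 1-p = 0.05.
p*(1-p) = 0.0475.
I(p) = 1/0.0475 = 21.0526

21.0526


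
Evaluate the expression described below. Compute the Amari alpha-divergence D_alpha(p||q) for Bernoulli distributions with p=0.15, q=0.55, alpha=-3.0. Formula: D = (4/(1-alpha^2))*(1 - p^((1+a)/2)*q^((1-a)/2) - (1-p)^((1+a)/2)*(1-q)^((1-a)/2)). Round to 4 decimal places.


Amari alpha-divergence:
D = (4/(1-alpha^2))*(1 - p^((1+a)/2)*q^((1-a)/2) - (1-p)^((1+a)/2)*(1-q)^((1-a)/2)).
alpha = -3.0, p = 0.15, q = 0.55.
e1 = (1+alpha)/2 = -1.0, e2 = (1-alpha)/2 = 2.0.
t1 = p^e1 * q^e2 = 0.15^-1.0 * 0.55^2.0 = 2.016667.
t2 = (1-p)^e1 * (1-q)^e2 = 0.85^-1.0 * 0.45^2.0 = 0.238235.
4/(1-alpha^2) = -0.5.
D = -0.5*(1 - 2.016667 - 0.238235) = 0.6275

0.6275


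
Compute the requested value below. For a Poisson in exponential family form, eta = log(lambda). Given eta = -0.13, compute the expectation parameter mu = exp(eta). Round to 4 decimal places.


Expectation parameter for Poisson exponential family:
mu = exp(eta).
eta = -0.13.
mu = exp(-0.13) = 0.8781

0.8781


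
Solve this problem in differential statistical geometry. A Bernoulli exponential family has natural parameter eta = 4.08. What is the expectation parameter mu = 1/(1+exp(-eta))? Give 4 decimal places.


Dual coordinate (expectation parameter) for Bernoulli:
mu = 1/(1+exp(-eta)).
eta = 4.08.
exp(-eta) = exp(-4.08) = 0.016907.
mu = 1/(1+0.016907) = 0.9834

0.9834


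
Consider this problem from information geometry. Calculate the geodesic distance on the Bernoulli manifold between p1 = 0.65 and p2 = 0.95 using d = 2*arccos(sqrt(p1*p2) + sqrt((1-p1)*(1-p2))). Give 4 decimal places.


Geodesic distance on Bernoulli manifold:
d(p1,p2) = 2*arccos(sqrt(p1*p2) + sqrt((1-p1)*(1-p2))).
sqrt(p1*p2) = sqrt(0.65*0.95) = 0.785812.
sqrt((1-p1)*(1-p2)) = sqrt(0.35*0.05) = 0.132288.
arg = 0.785812 + 0.132288 = 0.918099.
d = 2*arccos(0.918099) = 0.8151

0.8151


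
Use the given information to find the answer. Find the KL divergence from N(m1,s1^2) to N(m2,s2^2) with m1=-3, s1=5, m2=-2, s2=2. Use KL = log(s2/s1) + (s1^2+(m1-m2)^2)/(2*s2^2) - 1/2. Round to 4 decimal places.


KL divergence between normal distributions:
KL = log(s2/s1) + (s1^2 + (m1-m2)^2)/(2*s2^2) - 1/2.
log(2/5) = -0.916291.
(5^2 + (-3--2)^2)/(2*2^2) = (25 + 1)/8 = 3.25.
KL = -0.916291 + 3.25 - 0.5 = 1.8337

1.8337


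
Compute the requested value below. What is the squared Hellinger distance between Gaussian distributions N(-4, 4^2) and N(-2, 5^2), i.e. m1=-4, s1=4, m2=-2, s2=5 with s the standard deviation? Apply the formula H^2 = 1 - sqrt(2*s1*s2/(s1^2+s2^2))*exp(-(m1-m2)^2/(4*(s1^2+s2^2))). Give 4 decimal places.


Squared Hellinger distance for Gaussians:
H^2 = 1 - sqrt(2*s1*s2/(s1^2+s2^2)) * exp(-(m1-m2)^2/(4*(s1^2+s2^2))).
s1^2 = 16, s2^2 = 25, s1^2+s2^2 = 41.
sqrt(2*4*5/(41)) = 0.98773.
(m1-m2)^2 = (-2)^2 = 4.
exp(-4/(4*41)) = exp(-0.02439) = 0.975905.
H^2 = 1 - 0.98773*0.975905 = 0.0361

0.0361


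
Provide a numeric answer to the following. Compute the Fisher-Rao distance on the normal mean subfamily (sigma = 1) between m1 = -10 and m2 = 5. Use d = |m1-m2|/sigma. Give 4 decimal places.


On the fixed-variance normal subfamily, geodesic distance = |m1-m2|/sigma.
|-10 - 5| = 15.
sigma = 1.
d = 15/1 = 15.0000

15.0000


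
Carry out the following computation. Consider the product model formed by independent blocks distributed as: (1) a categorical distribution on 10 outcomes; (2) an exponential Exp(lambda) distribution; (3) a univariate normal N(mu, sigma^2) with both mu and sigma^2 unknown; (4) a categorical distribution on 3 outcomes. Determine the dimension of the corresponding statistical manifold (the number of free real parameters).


The dimension of a statistical manifold equals the number of free
(independent) real parameters of the model. For a product of independent
blocks the parameter counts add.
- categorical on 10 outcomes (probabilities sum to 1): 10-1 = 9.
- exponential (lambda): 1.
- normal (mu, sigma^2): 2.
- categorical on 3 outcomes (probabilities sum to 1): 3-1 = 2.
Total = 9 + 1 + 2 + 2 = 14.
Dimension = 14

14


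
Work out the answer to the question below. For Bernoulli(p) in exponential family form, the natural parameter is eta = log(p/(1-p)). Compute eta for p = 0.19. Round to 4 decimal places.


Natural parameter for Bernoulli: eta = log(p/(1-p)).
p = 0.19, 1-p = 0.81.
p/(1-p) = 0.234568.
eta = log(0.234568) = -1.4500

-1.4500


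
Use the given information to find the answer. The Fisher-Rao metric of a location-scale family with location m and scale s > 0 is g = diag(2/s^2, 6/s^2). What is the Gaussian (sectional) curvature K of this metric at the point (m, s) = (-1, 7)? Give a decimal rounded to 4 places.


The metric has the form g = (A dm^2 + B ds^2)/s^2 with A = 2, B = 6.
Substitute u = sqrt(A/B)*m: g = B*(du^2 + ds^2)/s^2, i.e. B times the
Poincare upper half-plane metric, which has constant Gaussian curvature -1.
Scaling a 2D metric by a constant c divides the Gaussian curvature by c,
so K = -1/B = -1/(6) = -0.1667 everywhere (the point (m, s) = (-1, 7) is irrelevant:
the curvature is constant).
The requested Gaussian curvature is K = -0.1667.

-0.1667


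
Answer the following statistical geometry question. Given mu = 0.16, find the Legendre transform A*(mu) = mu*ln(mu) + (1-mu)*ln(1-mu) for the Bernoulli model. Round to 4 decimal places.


Legendre transform for Bernoulli:
A*(mu) = mu*log(mu) + (1-mu)*log(1-mu).
mu = 0.16, 1-mu = 0.84.
mu*log(mu) = 0.16*log(0.16) = -0.293213.
(1-mu)*log(1-mu) = 0.84*log(0.84) = -0.146457.
A* = -0.293213 + -0.146457 = -0.4397

-0.4397


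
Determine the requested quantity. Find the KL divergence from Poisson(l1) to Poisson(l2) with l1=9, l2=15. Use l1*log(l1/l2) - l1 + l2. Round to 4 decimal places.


KL divergence for Poisson:
KL = l1*log(l1/l2) - l1 + l2.
l1 = 9, l2 = 15.
log(9/15) = -0.510826.
l1*log(l1/l2) = 9 * -0.510826 = -4.597431.
KL = -4.597431 - 9 + 15 = 1.4026

1.4026


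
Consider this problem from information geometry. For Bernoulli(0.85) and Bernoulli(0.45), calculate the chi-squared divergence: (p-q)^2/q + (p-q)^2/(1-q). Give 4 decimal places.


Chi-squared divergence between Bernoulli distributions:
chi^2 = (p-q)^2/q + (p-q)^2/(1-q).
p = 0.85, q = 0.45, p-q = 0.4.
(p-q)^2 = 0.16.
term1 = 0.16/0.45 = 0.355556.
term2 = 0.16/0.55 = 0.290909.
chi^2 = 0.355556 + 0.290909 = 0.6465

0.6465


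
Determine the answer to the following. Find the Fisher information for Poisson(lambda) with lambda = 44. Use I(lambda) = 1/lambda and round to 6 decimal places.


Fisher information for Poisson: I(lambda) = 1/lambda.
lambda = 44.
I(lambda) = 1/44 = 0.022727

0.022727


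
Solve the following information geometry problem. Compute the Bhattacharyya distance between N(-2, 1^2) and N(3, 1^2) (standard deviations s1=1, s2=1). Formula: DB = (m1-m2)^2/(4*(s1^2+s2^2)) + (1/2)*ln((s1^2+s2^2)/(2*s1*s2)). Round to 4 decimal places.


Bhattacharyya distance between two Gaussians:
DB = (m1-m2)^2/(4*(s1^2+s2^2)) + (1/2)*ln((s1^2+s2^2)/(2*s1*s2)).
(m1-m2)^2 = (-5)^2 = 25.
s1^2+s2^2 = 1 + 1 = 2.
term1 = 25/8 = 3.125.
term2 = 0.5*ln(2/2.0) = 0.0.
DB = 3.125 + 0.0 = 3.1250

3.1250


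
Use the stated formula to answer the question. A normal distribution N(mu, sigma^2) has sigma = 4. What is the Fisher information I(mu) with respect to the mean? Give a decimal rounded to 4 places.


The Fisher information for the mean of a normal distribution is I(mu) = 1/sigma^2.
sigma = 4, so sigma^2 = 16.
I(mu) = 1/16 = 0.0625

0.0625


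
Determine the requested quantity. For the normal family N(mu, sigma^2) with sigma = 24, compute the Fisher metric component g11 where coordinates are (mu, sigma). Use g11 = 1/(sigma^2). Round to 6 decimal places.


For the 2-parameter normal family, the Fisher metric has:
  g11 = 1/sigma^2, g22 = 2/sigma^2.
sigma = 24, sigma^2 = 576.
g11 = 0.001736

0.001736


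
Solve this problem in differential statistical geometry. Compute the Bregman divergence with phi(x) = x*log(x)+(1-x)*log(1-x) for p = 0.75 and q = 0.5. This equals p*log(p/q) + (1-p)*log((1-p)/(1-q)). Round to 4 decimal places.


Bregman divergence with negative entropy generator:
D = p*log(p/q) + (1-p)*log((1-p)/(1-q)).
p = 0.75, q = 0.5.
p*log(p/q) = 0.75*log(0.75/0.5) = 0.304099.
(1-p)*log((1-p)/(1-q)) = 0.25*log(0.25/0.5) = -0.173287.
D = 0.304099 + -0.173287 = 0.1308

0.1308


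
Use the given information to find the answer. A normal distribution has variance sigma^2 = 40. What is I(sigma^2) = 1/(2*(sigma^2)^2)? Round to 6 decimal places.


Fisher information for variance: I(sigma^2) = 1/(2*sigma^4).
sigma^2 = 40, so sigma^4 = 1600.
I = 1/(2*1600) = 1/3200 = 0.000313

0.000313


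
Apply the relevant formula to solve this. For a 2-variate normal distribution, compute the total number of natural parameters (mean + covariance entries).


Exponential family dimension calculation:
For 2-dim MVN: mean has 2 params, covariance has 2*3/2 = 3 unique entries.
Total dim = 2 + 3 = 5.

5


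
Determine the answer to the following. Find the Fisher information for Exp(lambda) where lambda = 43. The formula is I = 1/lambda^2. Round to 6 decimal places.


Fisher information for exponential: I(lambda) = 1/lambda^2.
lambda = 43, lambda^2 = 1849.
I = 1/1849 = 0.000541

0.000541


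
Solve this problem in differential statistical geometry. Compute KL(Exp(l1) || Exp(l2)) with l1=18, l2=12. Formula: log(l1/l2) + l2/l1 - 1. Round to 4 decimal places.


KL divergence for exponential family:
KL = log(l1/l2) + l2/l1 - 1.
log(18/12) = 0.405465.
12/18 = 0.666667.
KL = 0.405465 + 0.666667 - 1 = 0.0721

0.0721


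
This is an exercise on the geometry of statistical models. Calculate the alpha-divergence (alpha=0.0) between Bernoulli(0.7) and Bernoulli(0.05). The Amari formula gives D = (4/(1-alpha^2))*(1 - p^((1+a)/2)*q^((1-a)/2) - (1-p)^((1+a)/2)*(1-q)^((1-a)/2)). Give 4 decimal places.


Amari alpha-divergence:
D = (4/(1-alpha^2))*(1 - p^((1+a)/2)*q^((1-a)/2) - (1-p)^((1+a)/2)*(1-q)^((1-a)/2)).
alpha = 0.0, p = 0.7, q = 0.05.
e1 = (1+alpha)/2 = 0.5, e2 = (1-alpha)/2 = 0.5.
t1 = p^e1 * q^e2 = 0.7^0.5 * 0.05^0.5 = 0.187083.
t2 = (1-p)^e1 * (1-q)^e2 = 0.3^0.5 * 0.95^0.5 = 0.533854.
4/(1-alpha^2) = 4.0.
D = 4.0*(1 - 0.187083 - 0.533854) = 1.1163

1.1163


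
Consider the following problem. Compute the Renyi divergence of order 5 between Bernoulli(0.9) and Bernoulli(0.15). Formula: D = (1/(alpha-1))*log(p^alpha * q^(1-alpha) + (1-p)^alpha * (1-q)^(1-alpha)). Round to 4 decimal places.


Renyi divergence of order alpha between Bernoulli distributions:
D = (1/(alpha-1))*log(p^alpha * q^(1-alpha) + (1-p)^alpha * (1-q)^(1-alpha)).
alpha = 5, p = 0.9, q = 0.15.
p^alpha * q^(1-alpha) = 0.9^5 * 0.15^-4 = 1166.4.
(1-p)^alpha * (1-q)^(1-alpha) = 0.1^5 * 0.85^-4 = 1.9e-05.
sum = 1166.4 + 1.9e-05 = 1166.400019.
D = (1/4)*log(1166.400019) = 1.7654

1.7654


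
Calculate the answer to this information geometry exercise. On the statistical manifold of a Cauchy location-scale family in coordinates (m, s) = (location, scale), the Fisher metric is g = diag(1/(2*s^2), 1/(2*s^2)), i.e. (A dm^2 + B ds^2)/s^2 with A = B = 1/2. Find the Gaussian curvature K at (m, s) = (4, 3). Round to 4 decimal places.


The metric has the form g = (A dm^2 + B ds^2)/s^2 with A = 1/2, B = 1/2.
Substitute u = sqrt(A/B)*m: g = B*(du^2 + ds^2)/s^2, i.e. B times the
Poincare upper half-plane metric, which has constant Gaussian curvature -1.
Scaling a 2D metric by a constant c divides the Gaussian curvature by c,
so K = -1/B = -1/(1/2) = -2.0000 everywhere (the point (m, s) = (4, 3) is irrelevant:
the curvature is constant).
The requested Gaussian curvature is K = -2.0000.

-2.0000


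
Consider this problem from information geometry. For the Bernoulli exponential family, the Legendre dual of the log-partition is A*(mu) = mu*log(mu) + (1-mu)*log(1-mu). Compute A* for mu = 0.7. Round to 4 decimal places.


Legendre transform for Bernoulli:
A*(mu) = mu*log(mu) + (1-mu)*log(1-mu).
mu = 0.7, 1-mu = 0.3.
mu*log(mu) = 0.7*log(0.7) = -0.249672.
(1-mu)*log(1-mu) = 0.3*log(0.3) = -0.361192.
A* = -0.249672 + -0.361192 = -0.6109

-0.6109


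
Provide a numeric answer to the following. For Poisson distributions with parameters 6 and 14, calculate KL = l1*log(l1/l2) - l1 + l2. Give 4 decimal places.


KL divergence for Poisson:
KL = l1*log(l1/l2) - l1 + l2.
l1 = 6, l2 = 14.
log(6/14) = -0.847298.
l1*log(l1/l2) = 6 * -0.847298 = -5.083787.
KL = -5.083787 - 6 + 14 = 2.9162

2.9162


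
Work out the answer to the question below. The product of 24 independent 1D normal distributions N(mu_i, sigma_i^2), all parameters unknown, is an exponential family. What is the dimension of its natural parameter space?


Exponential family dimension calculation:
Each univariate normal has two natural parameters (mu/sigma^2 and -1/(2 sigma^2)).
With 24 independent components, dim = 2 * 24 = 48.

48


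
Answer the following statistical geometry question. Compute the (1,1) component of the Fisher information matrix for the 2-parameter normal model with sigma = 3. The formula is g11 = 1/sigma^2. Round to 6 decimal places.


For the 2-parameter normal family, the Fisher metric has:
  g11 = 1/sigma^2, g22 = 2/sigma^2.
sigma = 3, sigma^2 = 9.
g11 = 0.111111

0.111111


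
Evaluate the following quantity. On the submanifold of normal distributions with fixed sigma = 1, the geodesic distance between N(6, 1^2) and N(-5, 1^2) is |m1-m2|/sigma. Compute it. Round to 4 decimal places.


On the fixed-variance normal subfamily, geodesic distance = |m1-m2|/sigma.
|6 - -5| = 11.
sigma = 1.
d = 11/1 = 11.0000

11.0000


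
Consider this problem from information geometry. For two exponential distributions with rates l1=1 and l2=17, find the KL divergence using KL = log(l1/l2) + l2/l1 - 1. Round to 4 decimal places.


KL divergence for exponential family:
KL = log(l1/l2) + l2/l1 - 1.
log(1/17) = -2.833213.
17/1 = 17.0.
KL = -2.833213 + 17.0 - 1 = 13.1668

13.1668


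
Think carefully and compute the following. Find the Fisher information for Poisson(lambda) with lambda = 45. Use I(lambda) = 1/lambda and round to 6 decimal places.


Fisher information for Poisson: I(lambda) = 1/lambda.
lambda = 45.
I(lambda) = 1/45 = 0.022222

0.022222


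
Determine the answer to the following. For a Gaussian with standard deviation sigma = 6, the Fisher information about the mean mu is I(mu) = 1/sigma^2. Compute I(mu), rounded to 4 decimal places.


The Fisher information for the mean of a normal distribution is I(mu) = 1/sigma^2.
sigma = 6, so sigma^2 = 36.
I(mu) = 1/36 = 0.0278

0.0278


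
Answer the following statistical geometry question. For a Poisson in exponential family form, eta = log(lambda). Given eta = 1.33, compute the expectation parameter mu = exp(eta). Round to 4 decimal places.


Expectation parameter for Poisson exponential family:
mu = exp(eta).
eta = 1.33.
mu = exp(1.33) = 3.7810

3.7810


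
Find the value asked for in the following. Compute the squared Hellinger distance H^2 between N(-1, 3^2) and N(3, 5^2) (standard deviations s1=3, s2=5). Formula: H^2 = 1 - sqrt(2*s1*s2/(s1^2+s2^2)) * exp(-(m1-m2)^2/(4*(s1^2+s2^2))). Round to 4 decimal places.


Squared Hellinger distance for Gaussians:
H^2 = 1 - sqrt(2*s1*s2/(s1^2+s2^2)) * exp(-(m1-m2)^2/(4*(s1^2+s2^2))).
s1^2 = 9, s2^2 = 25, s1^2+s2^2 = 34.
sqrt(2*3*5/(34)) = 0.939336.
(m1-m2)^2 = (-4)^2 = 16.
exp(-16/(4*34)) = exp(-0.117647) = 0.88901.
H^2 = 1 - 0.939336*0.88901 = 0.1649

0.1649


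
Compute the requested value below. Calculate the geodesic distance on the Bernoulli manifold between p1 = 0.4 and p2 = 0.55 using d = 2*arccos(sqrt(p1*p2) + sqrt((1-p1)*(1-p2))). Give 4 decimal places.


Geodesic distance on Bernoulli manifold:
d(p1,p2) = 2*arccos(sqrt(p1*p2) + sqrt((1-p1)*(1-p2))).
sqrt(p1*p2) = sqrt(0.4*0.55) = 0.469042.
sqrt((1-p1)*(1-p2)) = sqrt(0.6*0.45) = 0.519615.
arg = 0.469042 + 0.519615 = 0.988657.
d = 2*arccos(0.988657) = 0.3015

0.3015


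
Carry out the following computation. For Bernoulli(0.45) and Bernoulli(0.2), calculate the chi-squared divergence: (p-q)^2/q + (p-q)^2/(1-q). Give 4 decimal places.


Chi-squared divergence between Bernoulli distributions:
chi^2 = (p-q)^2/q + (p-q)^2/(1-q).
p = 0.45, q = 0.2, p-q = 0.25.
(p-q)^2 = 0.0625.
term1 = 0.0625/0.2 = 0.3125.
term2 = 0.0625/0.8 = 0.078125.
chi^2 = 0.3125 + 0.078125 = 0.3906

0.3906


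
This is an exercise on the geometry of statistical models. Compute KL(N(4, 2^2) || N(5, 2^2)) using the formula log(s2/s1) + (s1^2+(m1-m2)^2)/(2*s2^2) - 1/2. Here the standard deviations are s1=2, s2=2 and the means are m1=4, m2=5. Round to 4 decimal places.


KL divergence between normal distributions:
KL = log(s2/s1) + (s1^2 + (m1-m2)^2)/(2*s2^2) - 1/2.
log(2/2) = 0.0.
(2^2 + (4-5)^2)/(2*2^2) = (4 + 1)/8 = 0.625.
KL = 0.0 + 0.625 - 0.5 = 0.1250

0.1250


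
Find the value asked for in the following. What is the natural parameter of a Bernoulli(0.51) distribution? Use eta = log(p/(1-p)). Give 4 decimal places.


Natural parameter for Bernoulli: eta = log(p/(1-p)).
p = 0.51, 1-p = 0.49.
p/(1-p) = 1.040816.
eta = log(1.040816) = 0.0400

0.0400


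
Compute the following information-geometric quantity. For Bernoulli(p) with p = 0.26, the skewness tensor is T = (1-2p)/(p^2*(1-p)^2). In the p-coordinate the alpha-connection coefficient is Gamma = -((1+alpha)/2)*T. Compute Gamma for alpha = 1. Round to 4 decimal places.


Skewness (Amari-Chentsov) tensor: T = (1-2p)/(p^2*(1-p)^2).
p = 0.26, 1-2p = 0.48, p^2 = 0.0676, (1-p)^2 = 0.5476.
T = 0.48/(0.0676 * 0.5476) = 12.966749.
In the p-coordinate, Gamma^(alpha) = Gamma^(0) - (alpha/2)*T with Gamma^(0) = (1/2)*g'(p) = -T/2,
so Gamma^(alpha) = -((1+alpha)/2)*T.
alpha = 1, -(1+alpha)/2 = -1.0.
Gamma = -1.0 * 12.966749 = -12.9667

-12.9667


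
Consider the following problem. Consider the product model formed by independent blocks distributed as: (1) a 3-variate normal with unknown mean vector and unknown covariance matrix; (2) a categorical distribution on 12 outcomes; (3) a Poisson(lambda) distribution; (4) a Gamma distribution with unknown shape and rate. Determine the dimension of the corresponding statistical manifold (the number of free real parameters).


The dimension of a statistical manifold equals the number of free
(independent) real parameters of the model. For a product of independent
blocks the parameter counts add.
- 3-variate normal: 3 (mean) + 3*4/2 = 6 (symmetric covariance) = 9.
- categorical on 12 outcomes (probabilities sum to 1): 12-1 = 11.
- Poisson (lambda): 1.
- Gamma (shape, rate): 2.
Total = 9 + 11 + 1 + 2 = 23.
Dimension = 23

23


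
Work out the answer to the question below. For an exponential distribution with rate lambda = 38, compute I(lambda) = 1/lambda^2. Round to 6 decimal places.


Fisher information for exponential: I(lambda) = 1/lambda^2.
lambda = 38, lambda^2 = 1444.
I = 1/1444 = 0.000693

0.000693


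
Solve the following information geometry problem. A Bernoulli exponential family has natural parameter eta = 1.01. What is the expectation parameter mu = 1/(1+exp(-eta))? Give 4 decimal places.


Dual coordinate (expectation parameter) for Bernoulli:
mu = 1/(1+exp(-eta)).
eta = 1.01.
exp(-eta) = exp(-1.01) = 0.364219.
mu = 1/(1+0.364219) = 0.7330

0.7330


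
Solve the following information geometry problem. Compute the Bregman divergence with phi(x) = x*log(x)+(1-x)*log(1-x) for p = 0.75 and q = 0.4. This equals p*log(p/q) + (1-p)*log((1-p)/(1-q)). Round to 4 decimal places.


Bregman divergence with negative entropy generator:
D = p*log(p/q) + (1-p)*log((1-p)/(1-q)).
p = 0.75, q = 0.4.
p*log(p/q) = 0.75*log(0.75/0.4) = 0.471456.
(1-p)*log((1-p)/(1-q)) = 0.25*log(0.25/0.6) = -0.218867.
D = 0.471456 + -0.218867 = 0.2526

0.2526


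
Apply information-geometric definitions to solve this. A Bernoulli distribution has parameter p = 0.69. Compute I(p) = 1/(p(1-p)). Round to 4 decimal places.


For Bernoulli(p), Fisher information is I(p) = 1/(p*(1-p)).
p = 0.69, 1-p = 0.31.
p*(1-p) = 0.2139.
I(p) = 1/0.2139 = 4.6751

4.6751


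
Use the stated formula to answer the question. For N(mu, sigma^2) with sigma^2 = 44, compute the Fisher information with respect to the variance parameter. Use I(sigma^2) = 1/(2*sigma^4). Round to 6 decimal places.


Fisher information for variance: I(sigma^2) = 1/(2*sigma^4).
sigma^2 = 44, so sigma^4 = 1936.
I = 1/(2*1936) = 1/3872 = 0.000258

0.000258


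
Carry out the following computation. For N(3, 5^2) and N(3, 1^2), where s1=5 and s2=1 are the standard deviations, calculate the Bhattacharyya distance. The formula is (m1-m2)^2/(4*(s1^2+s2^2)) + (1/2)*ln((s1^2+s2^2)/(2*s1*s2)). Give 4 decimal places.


Bhattacharyya distance between two Gaussians:
DB = (m1-m2)^2/(4*(s1^2+s2^2)) + (1/2)*ln((s1^2+s2^2)/(2*s1*s2)).
(m1-m2)^2 = (0)^2 = 0.
s1^2+s2^2 = 25 + 1 = 26.
term1 = 0/104 = 0.0.
term2 = 0.5*ln(26/10.0) = 0.477756.
DB = 0.0 + 0.477756 = 0.4778

0.4778


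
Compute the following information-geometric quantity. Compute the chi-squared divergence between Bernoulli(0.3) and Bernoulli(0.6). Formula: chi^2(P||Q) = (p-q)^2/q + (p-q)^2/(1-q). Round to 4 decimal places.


Chi-squared divergence between Bernoulli distributions:
chi^2 = (p-q)^2/q + (p-q)^2/(1-q).
p = 0.3, q = 0.6, p-q = -0.3.
(p-q)^2 = 0.09.
term1 = 0.09/0.6 = 0.15.
term2 = 0.09/0.4 = 0.225.
chi^2 = 0.15 + 0.225 = 0.3750

0.3750


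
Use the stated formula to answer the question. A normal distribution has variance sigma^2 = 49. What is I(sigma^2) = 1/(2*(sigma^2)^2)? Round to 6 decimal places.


Fisher information for variance: I(sigma^2) = 1/(2*sigma^4).
sigma^2 = 49, so sigma^4 = 2401.
I = 1/(2*2401) = 1/4802 = 0.000208

0.000208


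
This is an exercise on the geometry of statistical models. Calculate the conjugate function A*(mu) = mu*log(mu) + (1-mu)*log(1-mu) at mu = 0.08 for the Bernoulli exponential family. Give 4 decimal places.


Legendre transform for Bernoulli:
A*(mu) = mu*log(mu) + (1-mu)*log(1-mu).
mu = 0.08, 1-mu = 0.92.
mu*log(mu) = 0.08*log(0.08) = -0.202058.
(1-mu)*log(1-mu) = 0.92*log(0.92) = -0.076711.
A* = -0.202058 + -0.076711 = -0.2788

-0.2788


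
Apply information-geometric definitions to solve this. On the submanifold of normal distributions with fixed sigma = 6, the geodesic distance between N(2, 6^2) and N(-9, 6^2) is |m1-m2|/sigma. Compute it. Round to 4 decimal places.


On the fixed-variance normal subfamily, geodesic distance = |m1-m2|/sigma.
|2 - -9| = 11.
sigma = 6.
d = 11/6 = 1.8333

1.8333


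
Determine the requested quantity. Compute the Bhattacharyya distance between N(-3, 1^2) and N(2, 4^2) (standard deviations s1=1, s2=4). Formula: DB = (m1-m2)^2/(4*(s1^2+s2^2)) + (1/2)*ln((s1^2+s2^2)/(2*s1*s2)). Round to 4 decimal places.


Bhattacharyya distance between two Gaussians:
DB = (m1-m2)^2/(4*(s1^2+s2^2)) + (1/2)*ln((s1^2+s2^2)/(2*s1*s2)).
(m1-m2)^2 = (-5)^2 = 25.
s1^2+s2^2 = 1 + 16 = 17.
term1 = 25/68 = 0.367647.
term2 = 0.5*ln(17/8.0) = 0.376886.
DB = 0.367647 + 0.376886 = 0.7445

0.7445


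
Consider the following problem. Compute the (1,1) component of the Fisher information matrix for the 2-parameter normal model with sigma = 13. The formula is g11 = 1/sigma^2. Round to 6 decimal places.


For the 2-parameter normal family, the Fisher metric has:
  g11 = 1/sigma^2, g22 = 2/sigma^2.
sigma = 13, sigma^2 = 169.
g11 = 0.005917

0.005917


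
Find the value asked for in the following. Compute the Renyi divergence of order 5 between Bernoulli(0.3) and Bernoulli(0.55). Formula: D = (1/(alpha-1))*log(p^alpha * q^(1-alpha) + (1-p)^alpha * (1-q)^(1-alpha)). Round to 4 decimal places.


Renyi divergence of order alpha between Bernoulli distributions:
D = (1/(alpha-1))*log(p^alpha * q^(1-alpha) + (1-p)^alpha * (1-q)^(1-alpha)).
alpha = 5, p = 0.3, q = 0.55.
p^alpha * q^(1-alpha) = 0.3^5 * 0.55^-4 = 0.026556.
(1-p)^alpha * (1-q)^(1-alpha) = 0.7^5 * 0.45^-4 = 4.098643.
sum = 0.026556 + 4.098643 = 4.125199.
D = (1/4)*log(4.125199) = 0.3543

0.3543


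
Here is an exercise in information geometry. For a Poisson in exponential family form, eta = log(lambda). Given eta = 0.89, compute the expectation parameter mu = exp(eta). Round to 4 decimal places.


Expectation parameter for Poisson exponential family:
mu = exp(eta).
eta = 0.89.
mu = exp(0.89) = 2.4351

2.4351


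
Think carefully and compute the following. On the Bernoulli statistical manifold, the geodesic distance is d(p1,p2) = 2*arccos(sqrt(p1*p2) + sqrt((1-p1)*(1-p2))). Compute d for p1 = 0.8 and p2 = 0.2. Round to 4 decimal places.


Geodesic distance on Bernoulli manifold:
d(p1,p2) = 2*arccos(sqrt(p1*p2) + sqrt((1-p1)*(1-p2))).
sqrt(p1*p2) = sqrt(0.8*0.2) = 0.4.
sqrt((1-p1)*(1-p2)) = sqrt(0.2*0.8) = 0.4.
arg = 0.4 + 0.4 = 0.8.
d = 2*arccos(0.8) = 1.2870

1.2870


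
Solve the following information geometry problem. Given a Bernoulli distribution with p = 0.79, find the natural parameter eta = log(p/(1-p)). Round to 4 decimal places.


Natural parameter for Bernoulli: eta = log(p/(1-p)).
p = 0.79, 1-p = 0.21.
p/(1-p) = 3.761905.
eta = log(3.761905) = 1.3249

1.3249


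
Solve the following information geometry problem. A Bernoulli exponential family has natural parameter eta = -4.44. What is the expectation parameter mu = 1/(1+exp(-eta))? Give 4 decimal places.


Dual coordinate (expectation parameter) for Bernoulli:
mu = 1/(1+exp(-eta)).
eta = -4.44.
exp(-eta) = exp(4.44) = 84.774942.
mu = 1/(1+84.774942) = 0.0117

0.0117


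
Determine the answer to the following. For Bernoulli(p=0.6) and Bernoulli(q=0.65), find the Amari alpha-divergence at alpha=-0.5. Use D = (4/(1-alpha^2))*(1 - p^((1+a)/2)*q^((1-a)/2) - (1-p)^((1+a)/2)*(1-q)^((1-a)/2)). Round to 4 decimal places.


Amari alpha-divergence:
D = (4/(1-alpha^2))*(1 - p^((1+a)/2)*q^((1-a)/2) - (1-p)^((1+a)/2)*(1-q)^((1-a)/2)).
alpha = -0.5, p = 0.6, q = 0.65.
e1 = (1+alpha)/2 = 0.25, e2 = (1-alpha)/2 = 0.75.
t1 = p^e1 * q^e2 = 0.6^0.25 * 0.65^0.75 = 0.637122.
t2 = (1-p)^e1 * (1-q)^e2 = 0.4^0.25 * 0.35^0.75 = 0.361881.
4/(1-alpha^2) = 5.333333.
D = 5.333333*(1 - 0.637122 - 0.361881) = 0.0053

0.0053


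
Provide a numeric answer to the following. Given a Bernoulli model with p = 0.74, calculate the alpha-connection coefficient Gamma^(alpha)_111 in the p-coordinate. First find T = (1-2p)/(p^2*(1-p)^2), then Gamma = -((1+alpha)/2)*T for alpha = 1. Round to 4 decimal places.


Skewness (Amari-Chentsov) tensor: T = (1-2p)/(p^2*(1-p)^2).
p = 0.74, 1-2p = -0.48, p^2 = 0.5476, (1-p)^2 = 0.0676.
T = -0.48/(0.5476 * 0.0676) = -12.966749.
In the p-coordinate, Gamma^(alpha) = Gamma^(0) - (alpha/2)*T with Gamma^(0) = (1/2)*g'(p) = -T/2,
so Gamma^(alpha) = -((1+alpha)/2)*T.
alpha = 1, -(1+alpha)/2 = -1.0.
Gamma = -1.0 * -12.966749 = 12.9667

12.9667


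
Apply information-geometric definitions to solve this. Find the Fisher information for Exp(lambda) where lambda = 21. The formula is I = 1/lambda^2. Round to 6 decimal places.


Fisher information for exponential: I(lambda) = 1/lambda^2.
lambda = 21, lambda^2 = 441.
I = 1/441 = 0.002268

0.002268


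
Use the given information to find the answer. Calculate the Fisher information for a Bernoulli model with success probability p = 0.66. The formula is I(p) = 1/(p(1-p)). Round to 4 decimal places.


For Bernoulli(p), Fisher information is I(p) = 1/(p*(1-p)).
p = 0.66, 1-p = 0.34.
p*(1-p) = 0.2244.
I(p) = 1/0.2244 = 4.4563

4.4563


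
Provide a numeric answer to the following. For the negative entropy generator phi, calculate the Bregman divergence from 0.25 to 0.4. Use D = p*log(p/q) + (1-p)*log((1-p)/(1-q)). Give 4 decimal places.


Bregman divergence with negative entropy generator:
D = p*log(p/q) + (1-p)*log((1-p)/(1-q)).
p = 0.25, q = 0.4.
p*log(p/q) = 0.25*log(0.25/0.4) = -0.117501.
(1-p)*log((1-p)/(1-q)) = 0.75*log(0.75/0.6) = 0.167358.
D = -0.117501 + 0.167358 = 0.0499

0.0499


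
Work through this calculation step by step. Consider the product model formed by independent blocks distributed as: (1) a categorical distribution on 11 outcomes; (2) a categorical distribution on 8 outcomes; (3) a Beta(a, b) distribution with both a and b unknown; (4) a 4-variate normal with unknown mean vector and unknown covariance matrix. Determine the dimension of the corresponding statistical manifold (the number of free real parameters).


The dimension of a statistical manifold equals the number of free
(independent) real parameters of the model. For a product of independent
blocks the parameter counts add.
- categorical on 11 outcomes (probabilities sum to 1): 11-1 = 10.
- categorical on 8 outcomes (probabilities sum to 1): 8-1 = 7.
- Beta (a, b): 2.
- 4-variate normal: 4 (mean) + 4*5/2 = 10 (symmetric covariance) = 14.
Total = 10 + 7 + 2 + 14 = 33.
Dimension = 33

33
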